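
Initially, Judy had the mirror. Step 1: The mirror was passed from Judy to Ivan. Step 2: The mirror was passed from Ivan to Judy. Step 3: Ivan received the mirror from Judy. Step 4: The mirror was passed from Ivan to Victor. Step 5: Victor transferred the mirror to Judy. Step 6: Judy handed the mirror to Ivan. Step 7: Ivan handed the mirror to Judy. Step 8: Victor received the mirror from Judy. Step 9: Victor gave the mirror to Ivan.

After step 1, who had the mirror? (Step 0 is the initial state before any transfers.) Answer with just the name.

Answer: Ivan

Derivation:
Tracking the mirror holder through step 1:
After step 0 (start): Judy
After step 1: Ivan

At step 1, the holder is Ivan.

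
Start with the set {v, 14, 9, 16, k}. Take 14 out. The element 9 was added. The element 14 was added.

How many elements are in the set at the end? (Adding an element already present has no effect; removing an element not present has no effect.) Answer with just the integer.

Answer: 5

Derivation:
Tracking the set through each operation:
Start: {14, 16, 9, k, v}
Event 1 (remove 14): removed. Set: {16, 9, k, v}
Event 2 (add 9): already present, no change. Set: {16, 9, k, v}
Event 3 (add 14): added. Set: {14, 16, 9, k, v}

Final set: {14, 16, 9, k, v} (size 5)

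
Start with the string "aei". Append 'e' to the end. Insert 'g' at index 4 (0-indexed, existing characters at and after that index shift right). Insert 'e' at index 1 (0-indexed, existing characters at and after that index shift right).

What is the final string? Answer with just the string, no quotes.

Applying each edit step by step:
Start: "aei"
Op 1 (append 'e'): "aei" -> "aeie"
Op 2 (insert 'g' at idx 4): "aeie" -> "aeieg"
Op 3 (insert 'e' at idx 1): "aeieg" -> "aeeieg"

Answer: aeeieg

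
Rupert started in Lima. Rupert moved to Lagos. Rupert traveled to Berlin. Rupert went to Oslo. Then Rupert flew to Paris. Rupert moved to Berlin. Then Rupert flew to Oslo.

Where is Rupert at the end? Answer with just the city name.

Answer: Oslo

Derivation:
Tracking Rupert's location:
Start: Rupert is in Lima.
After move 1: Lima -> Lagos. Rupert is in Lagos.
After move 2: Lagos -> Berlin. Rupert is in Berlin.
After move 3: Berlin -> Oslo. Rupert is in Oslo.
After move 4: Oslo -> Paris. Rupert is in Paris.
After move 5: Paris -> Berlin. Rupert is in Berlin.
After move 6: Berlin -> Oslo. Rupert is in Oslo.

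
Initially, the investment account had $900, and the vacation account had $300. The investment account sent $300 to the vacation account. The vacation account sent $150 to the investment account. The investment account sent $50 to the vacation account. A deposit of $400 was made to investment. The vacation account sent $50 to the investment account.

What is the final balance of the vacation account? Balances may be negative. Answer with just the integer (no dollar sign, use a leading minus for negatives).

Tracking account balances step by step:
Start: investment=900, vacation=300
Event 1 (transfer 300 investment -> vacation): investment: 900 - 300 = 600, vacation: 300 + 300 = 600. Balances: investment=600, vacation=600
Event 2 (transfer 150 vacation -> investment): vacation: 600 - 150 = 450, investment: 600 + 150 = 750. Balances: investment=750, vacation=450
Event 3 (transfer 50 investment -> vacation): investment: 750 - 50 = 700, vacation: 450 + 50 = 500. Balances: investment=700, vacation=500
Event 4 (deposit 400 to investment): investment: 700 + 400 = 1100. Balances: investment=1100, vacation=500
Event 5 (transfer 50 vacation -> investment): vacation: 500 - 50 = 450, investment: 1100 + 50 = 1150. Balances: investment=1150, vacation=450

Final balance of vacation: 450

Answer: 450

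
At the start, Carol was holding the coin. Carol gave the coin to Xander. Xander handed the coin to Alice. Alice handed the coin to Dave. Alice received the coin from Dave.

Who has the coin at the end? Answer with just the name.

Answer: Alice

Derivation:
Tracking the coin through each event:
Start: Carol has the coin.
After event 1: Xander has the coin.
After event 2: Alice has the coin.
After event 3: Dave has the coin.
After event 4: Alice has the coin.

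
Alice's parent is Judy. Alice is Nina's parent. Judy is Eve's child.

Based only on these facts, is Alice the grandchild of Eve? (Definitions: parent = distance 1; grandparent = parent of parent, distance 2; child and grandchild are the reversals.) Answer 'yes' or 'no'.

Answer: yes

Derivation:
Reconstructing the parent chain from the given facts:
  Eve -> Judy -> Alice -> Nina
(each arrow means 'parent of the next')
Positions in the chain (0 = top):
  position of Eve: 0
  position of Judy: 1
  position of Alice: 2
  position of Nina: 3

Alice is at position 2, Eve is at position 0; signed distance (j - i) = -2.
'grandchild' requires j - i = -2. Actual distance is -2, so the relation HOLDS.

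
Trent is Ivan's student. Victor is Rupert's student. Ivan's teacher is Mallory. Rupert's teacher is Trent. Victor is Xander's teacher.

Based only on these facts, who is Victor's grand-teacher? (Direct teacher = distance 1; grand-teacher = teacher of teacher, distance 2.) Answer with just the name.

Answer: Trent

Derivation:
Reconstructing the teacher chain from the given facts:
  Mallory -> Ivan -> Trent -> Rupert -> Victor -> Xander
(each arrow means 'teacher of the next')
Positions in the chain (0 = top):
  position of Mallory: 0
  position of Ivan: 1
  position of Trent: 2
  position of Rupert: 3
  position of Victor: 4
  position of Xander: 5

Victor is at position 4; the grand-teacher is 2 steps up the chain, i.e. position 2: Trent.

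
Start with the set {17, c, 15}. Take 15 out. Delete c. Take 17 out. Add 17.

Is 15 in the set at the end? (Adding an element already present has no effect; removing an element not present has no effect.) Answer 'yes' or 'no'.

Answer: no

Derivation:
Tracking the set through each operation:
Start: {15, 17, c}
Event 1 (remove 15): removed. Set: {17, c}
Event 2 (remove c): removed. Set: {17}
Event 3 (remove 17): removed. Set: {}
Event 4 (add 17): added. Set: {17}

Final set: {17} (size 1)
15 is NOT in the final set.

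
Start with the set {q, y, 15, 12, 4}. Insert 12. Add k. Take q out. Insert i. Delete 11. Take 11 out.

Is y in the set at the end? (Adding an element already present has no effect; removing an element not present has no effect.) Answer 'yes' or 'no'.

Answer: yes

Derivation:
Tracking the set through each operation:
Start: {12, 15, 4, q, y}
Event 1 (add 12): already present, no change. Set: {12, 15, 4, q, y}
Event 2 (add k): added. Set: {12, 15, 4, k, q, y}
Event 3 (remove q): removed. Set: {12, 15, 4, k, y}
Event 4 (add i): added. Set: {12, 15, 4, i, k, y}
Event 5 (remove 11): not present, no change. Set: {12, 15, 4, i, k, y}
Event 6 (remove 11): not present, no change. Set: {12, 15, 4, i, k, y}

Final set: {12, 15, 4, i, k, y} (size 6)
y is in the final set.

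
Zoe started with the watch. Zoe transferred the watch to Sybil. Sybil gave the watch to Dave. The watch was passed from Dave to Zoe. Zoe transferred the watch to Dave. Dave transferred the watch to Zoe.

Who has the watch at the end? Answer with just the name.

Tracking the watch through each event:
Start: Zoe has the watch.
After event 1: Sybil has the watch.
After event 2: Dave has the watch.
After event 3: Zoe has the watch.
After event 4: Dave has the watch.
After event 5: Zoe has the watch.

Answer: Zoe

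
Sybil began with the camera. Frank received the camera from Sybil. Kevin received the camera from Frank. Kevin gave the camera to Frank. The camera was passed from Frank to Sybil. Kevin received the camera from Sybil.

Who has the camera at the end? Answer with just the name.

Tracking the camera through each event:
Start: Sybil has the camera.
After event 1: Frank has the camera.
After event 2: Kevin has the camera.
After event 3: Frank has the camera.
After event 4: Sybil has the camera.
After event 5: Kevin has the camera.

Answer: Kevin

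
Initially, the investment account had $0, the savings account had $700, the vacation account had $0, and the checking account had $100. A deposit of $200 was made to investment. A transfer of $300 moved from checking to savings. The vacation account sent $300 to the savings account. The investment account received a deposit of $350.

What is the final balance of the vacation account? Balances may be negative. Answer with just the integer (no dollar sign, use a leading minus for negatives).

Answer: -300

Derivation:
Tracking account balances step by step:
Start: investment=0, savings=700, vacation=0, checking=100
Event 1 (deposit 200 to investment): investment: 0 + 200 = 200. Balances: investment=200, savings=700, vacation=0, checking=100
Event 2 (transfer 300 checking -> savings): checking: 100 - 300 = -200, savings: 700 + 300 = 1000. Balances: investment=200, savings=1000, vacation=0, checking=-200
Event 3 (transfer 300 vacation -> savings): vacation: 0 - 300 = -300, savings: 1000 + 300 = 1300. Balances: investment=200, savings=1300, vacation=-300, checking=-200
Event 4 (deposit 350 to investment): investment: 200 + 350 = 550. Balances: investment=550, savings=1300, vacation=-300, checking=-200

Final balance of vacation: -300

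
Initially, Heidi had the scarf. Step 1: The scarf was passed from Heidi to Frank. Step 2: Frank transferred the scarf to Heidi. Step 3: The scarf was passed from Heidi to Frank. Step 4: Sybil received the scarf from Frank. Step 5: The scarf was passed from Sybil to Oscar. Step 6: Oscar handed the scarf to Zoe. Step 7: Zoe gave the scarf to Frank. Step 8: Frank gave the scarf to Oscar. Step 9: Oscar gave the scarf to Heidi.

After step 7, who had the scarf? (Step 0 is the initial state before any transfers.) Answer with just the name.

Answer: Frank

Derivation:
Tracking the scarf holder through step 7:
After step 0 (start): Heidi
After step 1: Frank
After step 2: Heidi
After step 3: Frank
After step 4: Sybil
After step 5: Oscar
After step 6: Zoe
After step 7: Frank

At step 7, the holder is Frank.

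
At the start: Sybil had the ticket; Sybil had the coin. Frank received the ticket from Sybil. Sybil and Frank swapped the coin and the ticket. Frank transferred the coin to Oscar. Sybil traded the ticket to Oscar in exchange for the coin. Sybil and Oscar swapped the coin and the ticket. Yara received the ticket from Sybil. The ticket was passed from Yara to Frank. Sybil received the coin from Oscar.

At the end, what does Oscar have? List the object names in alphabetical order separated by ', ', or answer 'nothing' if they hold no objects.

Answer: nothing

Derivation:
Tracking all object holders:
Start: ticket:Sybil, coin:Sybil
Event 1 (give ticket: Sybil -> Frank). State: ticket:Frank, coin:Sybil
Event 2 (swap coin<->ticket: now coin:Frank, ticket:Sybil). State: ticket:Sybil, coin:Frank
Event 3 (give coin: Frank -> Oscar). State: ticket:Sybil, coin:Oscar
Event 4 (swap ticket<->coin: now ticket:Oscar, coin:Sybil). State: ticket:Oscar, coin:Sybil
Event 5 (swap coin<->ticket: now coin:Oscar, ticket:Sybil). State: ticket:Sybil, coin:Oscar
Event 6 (give ticket: Sybil -> Yara). State: ticket:Yara, coin:Oscar
Event 7 (give ticket: Yara -> Frank). State: ticket:Frank, coin:Oscar
Event 8 (give coin: Oscar -> Sybil). State: ticket:Frank, coin:Sybil

Final state: ticket:Frank, coin:Sybil
Oscar holds: (nothing).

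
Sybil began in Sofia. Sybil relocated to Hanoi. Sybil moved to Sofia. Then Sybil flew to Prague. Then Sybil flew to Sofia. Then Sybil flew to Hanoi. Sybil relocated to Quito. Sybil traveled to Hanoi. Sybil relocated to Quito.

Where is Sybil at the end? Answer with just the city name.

Answer: Quito

Derivation:
Tracking Sybil's location:
Start: Sybil is in Sofia.
After move 1: Sofia -> Hanoi. Sybil is in Hanoi.
After move 2: Hanoi -> Sofia. Sybil is in Sofia.
After move 3: Sofia -> Prague. Sybil is in Prague.
After move 4: Prague -> Sofia. Sybil is in Sofia.
After move 5: Sofia -> Hanoi. Sybil is in Hanoi.
After move 6: Hanoi -> Quito. Sybil is in Quito.
After move 7: Quito -> Hanoi. Sybil is in Hanoi.
After move 8: Hanoi -> Quito. Sybil is in Quito.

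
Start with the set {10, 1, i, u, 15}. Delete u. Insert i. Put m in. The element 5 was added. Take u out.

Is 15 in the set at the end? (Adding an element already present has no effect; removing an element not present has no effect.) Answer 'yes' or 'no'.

Tracking the set through each operation:
Start: {1, 10, 15, i, u}
Event 1 (remove u): removed. Set: {1, 10, 15, i}
Event 2 (add i): already present, no change. Set: {1, 10, 15, i}
Event 3 (add m): added. Set: {1, 10, 15, i, m}
Event 4 (add 5): added. Set: {1, 10, 15, 5, i, m}
Event 5 (remove u): not present, no change. Set: {1, 10, 15, 5, i, m}

Final set: {1, 10, 15, 5, i, m} (size 6)
15 is in the final set.

Answer: yes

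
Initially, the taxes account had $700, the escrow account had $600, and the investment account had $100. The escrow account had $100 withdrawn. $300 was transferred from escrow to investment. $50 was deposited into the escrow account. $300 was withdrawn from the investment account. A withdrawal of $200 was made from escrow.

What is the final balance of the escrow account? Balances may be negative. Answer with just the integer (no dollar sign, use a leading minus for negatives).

Answer: 50

Derivation:
Tracking account balances step by step:
Start: taxes=700, escrow=600, investment=100
Event 1 (withdraw 100 from escrow): escrow: 600 - 100 = 500. Balances: taxes=700, escrow=500, investment=100
Event 2 (transfer 300 escrow -> investment): escrow: 500 - 300 = 200, investment: 100 + 300 = 400. Balances: taxes=700, escrow=200, investment=400
Event 3 (deposit 50 to escrow): escrow: 200 + 50 = 250. Balances: taxes=700, escrow=250, investment=400
Event 4 (withdraw 300 from investment): investment: 400 - 300 = 100. Balances: taxes=700, escrow=250, investment=100
Event 5 (withdraw 200 from escrow): escrow: 250 - 200 = 50. Balances: taxes=700, escrow=50, investment=100

Final balance of escrow: 50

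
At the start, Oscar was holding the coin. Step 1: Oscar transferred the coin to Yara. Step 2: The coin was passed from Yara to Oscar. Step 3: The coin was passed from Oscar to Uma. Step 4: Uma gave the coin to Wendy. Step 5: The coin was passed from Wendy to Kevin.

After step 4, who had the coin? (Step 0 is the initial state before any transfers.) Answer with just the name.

Tracking the coin holder through step 4:
After step 0 (start): Oscar
After step 1: Yara
After step 2: Oscar
After step 3: Uma
After step 4: Wendy

At step 4, the holder is Wendy.

Answer: Wendy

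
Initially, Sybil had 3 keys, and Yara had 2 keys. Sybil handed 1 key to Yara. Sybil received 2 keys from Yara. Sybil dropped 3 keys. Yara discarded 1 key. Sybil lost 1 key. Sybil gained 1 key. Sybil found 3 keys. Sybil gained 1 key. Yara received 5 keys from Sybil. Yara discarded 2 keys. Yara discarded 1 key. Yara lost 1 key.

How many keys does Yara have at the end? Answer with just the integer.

Answer: 1

Derivation:
Tracking counts step by step:
Start: Sybil=3, Yara=2
Event 1 (Sybil -> Yara, 1): Sybil: 3 -> 2, Yara: 2 -> 3. State: Sybil=2, Yara=3
Event 2 (Yara -> Sybil, 2): Yara: 3 -> 1, Sybil: 2 -> 4. State: Sybil=4, Yara=1
Event 3 (Sybil -3): Sybil: 4 -> 1. State: Sybil=1, Yara=1
Event 4 (Yara -1): Yara: 1 -> 0. State: Sybil=1, Yara=0
Event 5 (Sybil -1): Sybil: 1 -> 0. State: Sybil=0, Yara=0
Event 6 (Sybil +1): Sybil: 0 -> 1. State: Sybil=1, Yara=0
Event 7 (Sybil +3): Sybil: 1 -> 4. State: Sybil=4, Yara=0
Event 8 (Sybil +1): Sybil: 4 -> 5. State: Sybil=5, Yara=0
Event 9 (Sybil -> Yara, 5): Sybil: 5 -> 0, Yara: 0 -> 5. State: Sybil=0, Yara=5
Event 10 (Yara -2): Yara: 5 -> 3. State: Sybil=0, Yara=3
Event 11 (Yara -1): Yara: 3 -> 2. State: Sybil=0, Yara=2
Event 12 (Yara -1): Yara: 2 -> 1. State: Sybil=0, Yara=1

Yara's final count: 1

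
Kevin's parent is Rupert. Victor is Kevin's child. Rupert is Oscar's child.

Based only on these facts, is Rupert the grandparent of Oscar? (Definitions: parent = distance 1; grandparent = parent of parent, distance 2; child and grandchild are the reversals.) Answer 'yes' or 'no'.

Answer: no

Derivation:
Reconstructing the parent chain from the given facts:
  Oscar -> Rupert -> Kevin -> Victor
(each arrow means 'parent of the next')
Positions in the chain (0 = top):
  position of Oscar: 0
  position of Rupert: 1
  position of Kevin: 2
  position of Victor: 3

Rupert is at position 1, Oscar is at position 0; signed distance (j - i) = -1.
'grandparent' requires j - i = 2. Actual distance is -1, so the relation does NOT hold.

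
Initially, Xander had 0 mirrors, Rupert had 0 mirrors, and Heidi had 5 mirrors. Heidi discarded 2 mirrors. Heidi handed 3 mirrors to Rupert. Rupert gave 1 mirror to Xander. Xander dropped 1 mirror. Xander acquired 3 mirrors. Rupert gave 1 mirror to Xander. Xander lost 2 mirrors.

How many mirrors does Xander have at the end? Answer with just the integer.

Answer: 2

Derivation:
Tracking counts step by step:
Start: Xander=0, Rupert=0, Heidi=5
Event 1 (Heidi -2): Heidi: 5 -> 3. State: Xander=0, Rupert=0, Heidi=3
Event 2 (Heidi -> Rupert, 3): Heidi: 3 -> 0, Rupert: 0 -> 3. State: Xander=0, Rupert=3, Heidi=0
Event 3 (Rupert -> Xander, 1): Rupert: 3 -> 2, Xander: 0 -> 1. State: Xander=1, Rupert=2, Heidi=0
Event 4 (Xander -1): Xander: 1 -> 0. State: Xander=0, Rupert=2, Heidi=0
Event 5 (Xander +3): Xander: 0 -> 3. State: Xander=3, Rupert=2, Heidi=0
Event 6 (Rupert -> Xander, 1): Rupert: 2 -> 1, Xander: 3 -> 4. State: Xander=4, Rupert=1, Heidi=0
Event 7 (Xander -2): Xander: 4 -> 2. State: Xander=2, Rupert=1, Heidi=0

Xander's final count: 2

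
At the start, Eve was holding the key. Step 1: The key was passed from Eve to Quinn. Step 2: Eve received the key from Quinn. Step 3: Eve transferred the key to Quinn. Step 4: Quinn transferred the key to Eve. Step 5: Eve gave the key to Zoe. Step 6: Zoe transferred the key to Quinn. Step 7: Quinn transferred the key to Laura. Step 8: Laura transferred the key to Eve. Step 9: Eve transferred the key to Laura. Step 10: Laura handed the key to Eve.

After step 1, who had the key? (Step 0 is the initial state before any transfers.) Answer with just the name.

Answer: Quinn

Derivation:
Tracking the key holder through step 1:
After step 0 (start): Eve
After step 1: Quinn

At step 1, the holder is Quinn.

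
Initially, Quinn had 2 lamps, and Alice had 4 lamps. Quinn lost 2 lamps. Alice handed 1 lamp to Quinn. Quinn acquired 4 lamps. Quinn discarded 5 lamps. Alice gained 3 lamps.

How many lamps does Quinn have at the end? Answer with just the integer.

Answer: 0

Derivation:
Tracking counts step by step:
Start: Quinn=2, Alice=4
Event 1 (Quinn -2): Quinn: 2 -> 0. State: Quinn=0, Alice=4
Event 2 (Alice -> Quinn, 1): Alice: 4 -> 3, Quinn: 0 -> 1. State: Quinn=1, Alice=3
Event 3 (Quinn +4): Quinn: 1 -> 5. State: Quinn=5, Alice=3
Event 4 (Quinn -5): Quinn: 5 -> 0. State: Quinn=0, Alice=3
Event 5 (Alice +3): Alice: 3 -> 6. State: Quinn=0, Alice=6

Quinn's final count: 0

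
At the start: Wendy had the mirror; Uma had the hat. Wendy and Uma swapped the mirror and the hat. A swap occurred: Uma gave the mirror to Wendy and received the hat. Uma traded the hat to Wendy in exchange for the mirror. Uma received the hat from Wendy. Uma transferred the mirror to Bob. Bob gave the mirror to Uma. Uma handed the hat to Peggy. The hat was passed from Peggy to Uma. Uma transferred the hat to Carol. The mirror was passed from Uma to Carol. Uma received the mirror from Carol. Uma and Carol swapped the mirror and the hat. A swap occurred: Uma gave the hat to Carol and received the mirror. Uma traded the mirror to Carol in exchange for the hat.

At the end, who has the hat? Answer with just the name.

Tracking all object holders:
Start: mirror:Wendy, hat:Uma
Event 1 (swap mirror<->hat: now mirror:Uma, hat:Wendy). State: mirror:Uma, hat:Wendy
Event 2 (swap mirror<->hat: now mirror:Wendy, hat:Uma). State: mirror:Wendy, hat:Uma
Event 3 (swap hat<->mirror: now hat:Wendy, mirror:Uma). State: mirror:Uma, hat:Wendy
Event 4 (give hat: Wendy -> Uma). State: mirror:Uma, hat:Uma
Event 5 (give mirror: Uma -> Bob). State: mirror:Bob, hat:Uma
Event 6 (give mirror: Bob -> Uma). State: mirror:Uma, hat:Uma
Event 7 (give hat: Uma -> Peggy). State: mirror:Uma, hat:Peggy
Event 8 (give hat: Peggy -> Uma). State: mirror:Uma, hat:Uma
Event 9 (give hat: Uma -> Carol). State: mirror:Uma, hat:Carol
Event 10 (give mirror: Uma -> Carol). State: mirror:Carol, hat:Carol
Event 11 (give mirror: Carol -> Uma). State: mirror:Uma, hat:Carol
Event 12 (swap mirror<->hat: now mirror:Carol, hat:Uma). State: mirror:Carol, hat:Uma
Event 13 (swap hat<->mirror: now hat:Carol, mirror:Uma). State: mirror:Uma, hat:Carol
Event 14 (swap mirror<->hat: now mirror:Carol, hat:Uma). State: mirror:Carol, hat:Uma

Final state: mirror:Carol, hat:Uma
The hat is held by Uma.

Answer: Uma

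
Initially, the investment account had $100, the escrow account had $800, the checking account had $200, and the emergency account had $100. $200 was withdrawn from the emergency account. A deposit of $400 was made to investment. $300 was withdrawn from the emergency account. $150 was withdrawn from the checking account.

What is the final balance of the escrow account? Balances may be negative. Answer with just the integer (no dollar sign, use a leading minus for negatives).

Answer: 800

Derivation:
Tracking account balances step by step:
Start: investment=100, escrow=800, checking=200, emergency=100
Event 1 (withdraw 200 from emergency): emergency: 100 - 200 = -100. Balances: investment=100, escrow=800, checking=200, emergency=-100
Event 2 (deposit 400 to investment): investment: 100 + 400 = 500. Balances: investment=500, escrow=800, checking=200, emergency=-100
Event 3 (withdraw 300 from emergency): emergency: -100 - 300 = -400. Balances: investment=500, escrow=800, checking=200, emergency=-400
Event 4 (withdraw 150 from checking): checking: 200 - 150 = 50. Balances: investment=500, escrow=800, checking=50, emergency=-400

Final balance of escrow: 800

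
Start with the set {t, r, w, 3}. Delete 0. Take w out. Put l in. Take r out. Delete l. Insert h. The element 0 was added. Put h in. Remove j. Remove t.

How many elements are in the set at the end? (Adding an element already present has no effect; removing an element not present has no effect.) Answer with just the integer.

Tracking the set through each operation:
Start: {3, r, t, w}
Event 1 (remove 0): not present, no change. Set: {3, r, t, w}
Event 2 (remove w): removed. Set: {3, r, t}
Event 3 (add l): added. Set: {3, l, r, t}
Event 4 (remove r): removed. Set: {3, l, t}
Event 5 (remove l): removed. Set: {3, t}
Event 6 (add h): added. Set: {3, h, t}
Event 7 (add 0): added. Set: {0, 3, h, t}
Event 8 (add h): already present, no change. Set: {0, 3, h, t}
Event 9 (remove j): not present, no change. Set: {0, 3, h, t}
Event 10 (remove t): removed. Set: {0, 3, h}

Final set: {0, 3, h} (size 3)

Answer: 3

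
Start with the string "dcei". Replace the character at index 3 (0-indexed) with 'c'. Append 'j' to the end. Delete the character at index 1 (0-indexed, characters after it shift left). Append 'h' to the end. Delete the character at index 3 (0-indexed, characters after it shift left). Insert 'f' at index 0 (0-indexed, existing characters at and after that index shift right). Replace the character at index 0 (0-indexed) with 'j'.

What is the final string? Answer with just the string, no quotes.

Answer: jdech

Derivation:
Applying each edit step by step:
Start: "dcei"
Op 1 (replace idx 3: 'i' -> 'c'): "dcei" -> "dcec"
Op 2 (append 'j'): "dcec" -> "dcecj"
Op 3 (delete idx 1 = 'c'): "dcecj" -> "decj"
Op 4 (append 'h'): "decj" -> "decjh"
Op 5 (delete idx 3 = 'j'): "decjh" -> "dech"
Op 6 (insert 'f' at idx 0): "dech" -> "fdech"
Op 7 (replace idx 0: 'f' -> 'j'): "fdech" -> "jdech"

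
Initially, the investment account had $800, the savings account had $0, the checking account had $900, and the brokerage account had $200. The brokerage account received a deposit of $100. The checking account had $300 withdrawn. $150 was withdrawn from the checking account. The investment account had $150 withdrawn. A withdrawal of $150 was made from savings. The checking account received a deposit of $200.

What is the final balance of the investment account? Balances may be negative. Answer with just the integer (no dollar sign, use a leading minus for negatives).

Tracking account balances step by step:
Start: investment=800, savings=0, checking=900, brokerage=200
Event 1 (deposit 100 to brokerage): brokerage: 200 + 100 = 300. Balances: investment=800, savings=0, checking=900, brokerage=300
Event 2 (withdraw 300 from checking): checking: 900 - 300 = 600. Balances: investment=800, savings=0, checking=600, brokerage=300
Event 3 (withdraw 150 from checking): checking: 600 - 150 = 450. Balances: investment=800, savings=0, checking=450, brokerage=300
Event 4 (withdraw 150 from investment): investment: 800 - 150 = 650. Balances: investment=650, savings=0, checking=450, brokerage=300
Event 5 (withdraw 150 from savings): savings: 0 - 150 = -150. Balances: investment=650, savings=-150, checking=450, brokerage=300
Event 6 (deposit 200 to checking): checking: 450 + 200 = 650. Balances: investment=650, savings=-150, checking=650, brokerage=300

Final balance of investment: 650

Answer: 650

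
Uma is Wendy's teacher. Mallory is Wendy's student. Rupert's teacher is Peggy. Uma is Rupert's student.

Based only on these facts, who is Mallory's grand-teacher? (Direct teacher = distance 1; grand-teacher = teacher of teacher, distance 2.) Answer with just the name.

Reconstructing the teacher chain from the given facts:
  Peggy -> Rupert -> Uma -> Wendy -> Mallory
(each arrow means 'teacher of the next')
Positions in the chain (0 = top):
  position of Peggy: 0
  position of Rupert: 1
  position of Uma: 2
  position of Wendy: 3
  position of Mallory: 4

Mallory is at position 4; the grand-teacher is 2 steps up the chain, i.e. position 2: Uma.

Answer: Uma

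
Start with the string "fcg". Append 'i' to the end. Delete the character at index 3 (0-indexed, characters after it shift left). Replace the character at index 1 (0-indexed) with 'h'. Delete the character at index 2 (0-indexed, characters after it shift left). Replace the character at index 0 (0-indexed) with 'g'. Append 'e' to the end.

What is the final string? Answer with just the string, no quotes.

Applying each edit step by step:
Start: "fcg"
Op 1 (append 'i'): "fcg" -> "fcgi"
Op 2 (delete idx 3 = 'i'): "fcgi" -> "fcg"
Op 3 (replace idx 1: 'c' -> 'h'): "fcg" -> "fhg"
Op 4 (delete idx 2 = 'g'): "fhg" -> "fh"
Op 5 (replace idx 0: 'f' -> 'g'): "fh" -> "gh"
Op 6 (append 'e'): "gh" -> "ghe"

Answer: ghe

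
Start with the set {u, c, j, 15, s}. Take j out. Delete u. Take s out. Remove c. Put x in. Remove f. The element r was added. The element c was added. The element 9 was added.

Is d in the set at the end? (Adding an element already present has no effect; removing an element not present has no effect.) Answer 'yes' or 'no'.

Answer: no

Derivation:
Tracking the set through each operation:
Start: {15, c, j, s, u}
Event 1 (remove j): removed. Set: {15, c, s, u}
Event 2 (remove u): removed. Set: {15, c, s}
Event 3 (remove s): removed. Set: {15, c}
Event 4 (remove c): removed. Set: {15}
Event 5 (add x): added. Set: {15, x}
Event 6 (remove f): not present, no change. Set: {15, x}
Event 7 (add r): added. Set: {15, r, x}
Event 8 (add c): added. Set: {15, c, r, x}
Event 9 (add 9): added. Set: {15, 9, c, r, x}

Final set: {15, 9, c, r, x} (size 5)
d is NOT in the final set.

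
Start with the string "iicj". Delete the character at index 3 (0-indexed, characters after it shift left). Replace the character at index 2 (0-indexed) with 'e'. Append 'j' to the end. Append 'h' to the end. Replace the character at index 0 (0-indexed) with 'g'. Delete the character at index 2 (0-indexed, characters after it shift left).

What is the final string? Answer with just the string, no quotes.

Answer: gijh

Derivation:
Applying each edit step by step:
Start: "iicj"
Op 1 (delete idx 3 = 'j'): "iicj" -> "iic"
Op 2 (replace idx 2: 'c' -> 'e'): "iic" -> "iie"
Op 3 (append 'j'): "iie" -> "iiej"
Op 4 (append 'h'): "iiej" -> "iiejh"
Op 5 (replace idx 0: 'i' -> 'g'): "iiejh" -> "giejh"
Op 6 (delete idx 2 = 'e'): "giejh" -> "gijh"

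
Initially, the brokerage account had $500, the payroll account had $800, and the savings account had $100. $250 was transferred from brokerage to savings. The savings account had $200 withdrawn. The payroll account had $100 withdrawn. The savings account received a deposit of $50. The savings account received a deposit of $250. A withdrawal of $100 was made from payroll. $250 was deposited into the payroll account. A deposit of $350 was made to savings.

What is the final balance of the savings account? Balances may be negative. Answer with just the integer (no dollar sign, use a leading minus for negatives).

Tracking account balances step by step:
Start: brokerage=500, payroll=800, savings=100
Event 1 (transfer 250 brokerage -> savings): brokerage: 500 - 250 = 250, savings: 100 + 250 = 350. Balances: brokerage=250, payroll=800, savings=350
Event 2 (withdraw 200 from savings): savings: 350 - 200 = 150. Balances: brokerage=250, payroll=800, savings=150
Event 3 (withdraw 100 from payroll): payroll: 800 - 100 = 700. Balances: brokerage=250, payroll=700, savings=150
Event 4 (deposit 50 to savings): savings: 150 + 50 = 200. Balances: brokerage=250, payroll=700, savings=200
Event 5 (deposit 250 to savings): savings: 200 + 250 = 450. Balances: brokerage=250, payroll=700, savings=450
Event 6 (withdraw 100 from payroll): payroll: 700 - 100 = 600. Balances: brokerage=250, payroll=600, savings=450
Event 7 (deposit 250 to payroll): payroll: 600 + 250 = 850. Balances: brokerage=250, payroll=850, savings=450
Event 8 (deposit 350 to savings): savings: 450 + 350 = 800. Balances: brokerage=250, payroll=850, savings=800

Final balance of savings: 800

Answer: 800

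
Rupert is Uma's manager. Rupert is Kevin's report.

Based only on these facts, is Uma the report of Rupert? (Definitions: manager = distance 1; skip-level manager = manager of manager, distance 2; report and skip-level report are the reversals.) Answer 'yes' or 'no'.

Reconstructing the manager chain from the given facts:
  Kevin -> Rupert -> Uma
(each arrow means 'manager of the next')
Positions in the chain (0 = top):
  position of Kevin: 0
  position of Rupert: 1
  position of Uma: 2

Uma is at position 2, Rupert is at position 1; signed distance (j - i) = -1.
'report' requires j - i = -1. Actual distance is -1, so the relation HOLDS.

Answer: yes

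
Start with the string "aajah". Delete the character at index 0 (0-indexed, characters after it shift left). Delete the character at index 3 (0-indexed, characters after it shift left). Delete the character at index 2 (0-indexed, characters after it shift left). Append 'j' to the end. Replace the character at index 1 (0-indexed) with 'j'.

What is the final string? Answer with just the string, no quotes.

Applying each edit step by step:
Start: "aajah"
Op 1 (delete idx 0 = 'a'): "aajah" -> "ajah"
Op 2 (delete idx 3 = 'h'): "ajah" -> "aja"
Op 3 (delete idx 2 = 'a'): "aja" -> "aj"
Op 4 (append 'j'): "aj" -> "ajj"
Op 5 (replace idx 1: 'j' -> 'j'): "ajj" -> "ajj"

Answer: ajj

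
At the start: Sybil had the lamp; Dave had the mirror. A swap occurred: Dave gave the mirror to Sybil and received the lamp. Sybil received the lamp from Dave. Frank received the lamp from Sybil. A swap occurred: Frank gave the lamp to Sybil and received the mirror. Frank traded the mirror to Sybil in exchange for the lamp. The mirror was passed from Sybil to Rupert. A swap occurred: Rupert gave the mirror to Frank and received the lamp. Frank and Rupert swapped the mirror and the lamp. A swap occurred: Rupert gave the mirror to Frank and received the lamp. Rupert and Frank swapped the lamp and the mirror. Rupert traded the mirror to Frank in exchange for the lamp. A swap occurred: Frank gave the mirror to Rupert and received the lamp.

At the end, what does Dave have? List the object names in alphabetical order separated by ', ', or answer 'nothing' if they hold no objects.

Tracking all object holders:
Start: lamp:Sybil, mirror:Dave
Event 1 (swap mirror<->lamp: now mirror:Sybil, lamp:Dave). State: lamp:Dave, mirror:Sybil
Event 2 (give lamp: Dave -> Sybil). State: lamp:Sybil, mirror:Sybil
Event 3 (give lamp: Sybil -> Frank). State: lamp:Frank, mirror:Sybil
Event 4 (swap lamp<->mirror: now lamp:Sybil, mirror:Frank). State: lamp:Sybil, mirror:Frank
Event 5 (swap mirror<->lamp: now mirror:Sybil, lamp:Frank). State: lamp:Frank, mirror:Sybil
Event 6 (give mirror: Sybil -> Rupert). State: lamp:Frank, mirror:Rupert
Event 7 (swap mirror<->lamp: now mirror:Frank, lamp:Rupert). State: lamp:Rupert, mirror:Frank
Event 8 (swap mirror<->lamp: now mirror:Rupert, lamp:Frank). State: lamp:Frank, mirror:Rupert
Event 9 (swap mirror<->lamp: now mirror:Frank, lamp:Rupert). State: lamp:Rupert, mirror:Frank
Event 10 (swap lamp<->mirror: now lamp:Frank, mirror:Rupert). State: lamp:Frank, mirror:Rupert
Event 11 (swap mirror<->lamp: now mirror:Frank, lamp:Rupert). State: lamp:Rupert, mirror:Frank
Event 12 (swap mirror<->lamp: now mirror:Rupert, lamp:Frank). State: lamp:Frank, mirror:Rupert

Final state: lamp:Frank, mirror:Rupert
Dave holds: (nothing).

Answer: nothing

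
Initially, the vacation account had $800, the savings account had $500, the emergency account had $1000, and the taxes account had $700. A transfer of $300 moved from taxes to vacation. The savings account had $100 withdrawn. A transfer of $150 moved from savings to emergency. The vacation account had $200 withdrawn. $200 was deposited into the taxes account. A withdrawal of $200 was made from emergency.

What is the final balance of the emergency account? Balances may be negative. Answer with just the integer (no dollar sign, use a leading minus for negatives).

Tracking account balances step by step:
Start: vacation=800, savings=500, emergency=1000, taxes=700
Event 1 (transfer 300 taxes -> vacation): taxes: 700 - 300 = 400, vacation: 800 + 300 = 1100. Balances: vacation=1100, savings=500, emergency=1000, taxes=400
Event 2 (withdraw 100 from savings): savings: 500 - 100 = 400. Balances: vacation=1100, savings=400, emergency=1000, taxes=400
Event 3 (transfer 150 savings -> emergency): savings: 400 - 150 = 250, emergency: 1000 + 150 = 1150. Balances: vacation=1100, savings=250, emergency=1150, taxes=400
Event 4 (withdraw 200 from vacation): vacation: 1100 - 200 = 900. Balances: vacation=900, savings=250, emergency=1150, taxes=400
Event 5 (deposit 200 to taxes): taxes: 400 + 200 = 600. Balances: vacation=900, savings=250, emergency=1150, taxes=600
Event 6 (withdraw 200 from emergency): emergency: 1150 - 200 = 950. Balances: vacation=900, savings=250, emergency=950, taxes=600

Final balance of emergency: 950

Answer: 950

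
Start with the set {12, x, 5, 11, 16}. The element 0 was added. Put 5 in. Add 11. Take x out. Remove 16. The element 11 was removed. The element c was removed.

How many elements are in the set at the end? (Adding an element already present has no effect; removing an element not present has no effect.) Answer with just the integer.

Answer: 3

Derivation:
Tracking the set through each operation:
Start: {11, 12, 16, 5, x}
Event 1 (add 0): added. Set: {0, 11, 12, 16, 5, x}
Event 2 (add 5): already present, no change. Set: {0, 11, 12, 16, 5, x}
Event 3 (add 11): already present, no change. Set: {0, 11, 12, 16, 5, x}
Event 4 (remove x): removed. Set: {0, 11, 12, 16, 5}
Event 5 (remove 16): removed. Set: {0, 11, 12, 5}
Event 6 (remove 11): removed. Set: {0, 12, 5}
Event 7 (remove c): not present, no change. Set: {0, 12, 5}

Final set: {0, 12, 5} (size 3)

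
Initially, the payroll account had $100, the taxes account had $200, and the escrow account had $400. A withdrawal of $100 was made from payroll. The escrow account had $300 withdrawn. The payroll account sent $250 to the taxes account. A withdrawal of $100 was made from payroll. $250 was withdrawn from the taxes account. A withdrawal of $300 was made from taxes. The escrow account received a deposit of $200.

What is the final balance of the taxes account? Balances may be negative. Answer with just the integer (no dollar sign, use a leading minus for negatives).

Answer: -100

Derivation:
Tracking account balances step by step:
Start: payroll=100, taxes=200, escrow=400
Event 1 (withdraw 100 from payroll): payroll: 100 - 100 = 0. Balances: payroll=0, taxes=200, escrow=400
Event 2 (withdraw 300 from escrow): escrow: 400 - 300 = 100. Balances: payroll=0, taxes=200, escrow=100
Event 3 (transfer 250 payroll -> taxes): payroll: 0 - 250 = -250, taxes: 200 + 250 = 450. Balances: payroll=-250, taxes=450, escrow=100
Event 4 (withdraw 100 from payroll): payroll: -250 - 100 = -350. Balances: payroll=-350, taxes=450, escrow=100
Event 5 (withdraw 250 from taxes): taxes: 450 - 250 = 200. Balances: payroll=-350, taxes=200, escrow=100
Event 6 (withdraw 300 from taxes): taxes: 200 - 300 = -100. Balances: payroll=-350, taxes=-100, escrow=100
Event 7 (deposit 200 to escrow): escrow: 100 + 200 = 300. Balances: payroll=-350, taxes=-100, escrow=300

Final balance of taxes: -100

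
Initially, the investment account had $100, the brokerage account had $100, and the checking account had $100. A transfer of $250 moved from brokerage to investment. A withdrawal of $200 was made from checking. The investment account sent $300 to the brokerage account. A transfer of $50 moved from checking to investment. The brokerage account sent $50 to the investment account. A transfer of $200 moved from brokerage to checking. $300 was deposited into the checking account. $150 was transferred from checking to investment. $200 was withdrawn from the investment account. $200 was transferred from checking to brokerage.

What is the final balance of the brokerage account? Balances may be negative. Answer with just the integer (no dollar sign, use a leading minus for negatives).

Tracking account balances step by step:
Start: investment=100, brokerage=100, checking=100
Event 1 (transfer 250 brokerage -> investment): brokerage: 100 - 250 = -150, investment: 100 + 250 = 350. Balances: investment=350, brokerage=-150, checking=100
Event 2 (withdraw 200 from checking): checking: 100 - 200 = -100. Balances: investment=350, brokerage=-150, checking=-100
Event 3 (transfer 300 investment -> brokerage): investment: 350 - 300 = 50, brokerage: -150 + 300 = 150. Balances: investment=50, brokerage=150, checking=-100
Event 4 (transfer 50 checking -> investment): checking: -100 - 50 = -150, investment: 50 + 50 = 100. Balances: investment=100, brokerage=150, checking=-150
Event 5 (transfer 50 brokerage -> investment): brokerage: 150 - 50 = 100, investment: 100 + 50 = 150. Balances: investment=150, brokerage=100, checking=-150
Event 6 (transfer 200 brokerage -> checking): brokerage: 100 - 200 = -100, checking: -150 + 200 = 50. Balances: investment=150, brokerage=-100, checking=50
Event 7 (deposit 300 to checking): checking: 50 + 300 = 350. Balances: investment=150, brokerage=-100, checking=350
Event 8 (transfer 150 checking -> investment): checking: 350 - 150 = 200, investment: 150 + 150 = 300. Balances: investment=300, brokerage=-100, checking=200
Event 9 (withdraw 200 from investment): investment: 300 - 200 = 100. Balances: investment=100, brokerage=-100, checking=200
Event 10 (transfer 200 checking -> brokerage): checking: 200 - 200 = 0, brokerage: -100 + 200 = 100. Balances: investment=100, brokerage=100, checking=0

Final balance of brokerage: 100

Answer: 100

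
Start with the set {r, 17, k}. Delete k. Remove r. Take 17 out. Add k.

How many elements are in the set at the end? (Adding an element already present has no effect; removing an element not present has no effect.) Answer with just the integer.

Answer: 1

Derivation:
Tracking the set through each operation:
Start: {17, k, r}
Event 1 (remove k): removed. Set: {17, r}
Event 2 (remove r): removed. Set: {17}
Event 3 (remove 17): removed. Set: {}
Event 4 (add k): added. Set: {k}

Final set: {k} (size 1)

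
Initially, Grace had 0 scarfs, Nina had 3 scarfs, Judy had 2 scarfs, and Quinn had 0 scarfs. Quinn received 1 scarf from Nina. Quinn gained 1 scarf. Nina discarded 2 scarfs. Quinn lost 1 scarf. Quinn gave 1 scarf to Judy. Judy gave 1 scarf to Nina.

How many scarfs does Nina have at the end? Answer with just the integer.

Answer: 1

Derivation:
Tracking counts step by step:
Start: Grace=0, Nina=3, Judy=2, Quinn=0
Event 1 (Nina -> Quinn, 1): Nina: 3 -> 2, Quinn: 0 -> 1. State: Grace=0, Nina=2, Judy=2, Quinn=1
Event 2 (Quinn +1): Quinn: 1 -> 2. State: Grace=0, Nina=2, Judy=2, Quinn=2
Event 3 (Nina -2): Nina: 2 -> 0. State: Grace=0, Nina=0, Judy=2, Quinn=2
Event 4 (Quinn -1): Quinn: 2 -> 1. State: Grace=0, Nina=0, Judy=2, Quinn=1
Event 5 (Quinn -> Judy, 1): Quinn: 1 -> 0, Judy: 2 -> 3. State: Grace=0, Nina=0, Judy=3, Quinn=0
Event 6 (Judy -> Nina, 1): Judy: 3 -> 2, Nina: 0 -> 1. State: Grace=0, Nina=1, Judy=2, Quinn=0

Nina's final count: 1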